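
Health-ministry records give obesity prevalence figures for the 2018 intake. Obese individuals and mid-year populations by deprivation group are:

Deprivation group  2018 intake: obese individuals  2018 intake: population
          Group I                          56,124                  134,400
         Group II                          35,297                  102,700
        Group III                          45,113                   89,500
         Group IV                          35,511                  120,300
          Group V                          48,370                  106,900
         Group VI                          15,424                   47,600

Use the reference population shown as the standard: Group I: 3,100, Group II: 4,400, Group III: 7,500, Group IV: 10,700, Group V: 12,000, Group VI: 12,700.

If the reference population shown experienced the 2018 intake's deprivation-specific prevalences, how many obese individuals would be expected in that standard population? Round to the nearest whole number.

19291

Deprivation-specific rates per 1,000 for the 2018 intake: 417.589, 343.690, 504.056, 295.187, 452.479, 324.034.
Expected obese individuals = Σ (standard pop × deprivation-specific rate ÷ 1,000)
= 3,100×417.589/1,000 + 4,400×343.690/1,000 + 7,500×504.056/1,000 + 10,700×295.187/1,000 + 12,000×452.479/1,000 + 12,700×324.034/1,000
= 1294.53 + 1512.24 + 3780.42 + 3158.50 + 5429.75 + 4115.23 = 19290.66.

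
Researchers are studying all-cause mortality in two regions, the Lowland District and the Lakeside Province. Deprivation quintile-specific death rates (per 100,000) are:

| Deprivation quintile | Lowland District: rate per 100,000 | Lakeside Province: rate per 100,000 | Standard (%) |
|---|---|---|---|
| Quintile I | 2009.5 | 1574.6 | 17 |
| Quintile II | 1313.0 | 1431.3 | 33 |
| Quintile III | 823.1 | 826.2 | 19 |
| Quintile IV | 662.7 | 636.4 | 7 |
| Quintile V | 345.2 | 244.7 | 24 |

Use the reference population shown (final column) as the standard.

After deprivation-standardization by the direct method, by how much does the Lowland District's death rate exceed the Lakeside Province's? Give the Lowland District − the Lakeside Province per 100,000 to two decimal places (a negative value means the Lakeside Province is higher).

Standard weights: 0.17, 0.33, 0.19, 0.07, 0.24.
The Lowland District: 0.1700×2009.5 + 0.3300×1313.0 + 0.1900×823.1 + 0.0700×662.7 + 0.2400×345.2 = 1060.5310 per 100,000.
The Lakeside Province: 0.1700×1574.6 + 0.3300×1431.3 + 0.1900×826.2 + 0.0700×636.4 + 0.2400×244.7 = 1000.2650 per 100,000.
Difference = 1060.5310 − 1000.2650 = 60.2660.

60.27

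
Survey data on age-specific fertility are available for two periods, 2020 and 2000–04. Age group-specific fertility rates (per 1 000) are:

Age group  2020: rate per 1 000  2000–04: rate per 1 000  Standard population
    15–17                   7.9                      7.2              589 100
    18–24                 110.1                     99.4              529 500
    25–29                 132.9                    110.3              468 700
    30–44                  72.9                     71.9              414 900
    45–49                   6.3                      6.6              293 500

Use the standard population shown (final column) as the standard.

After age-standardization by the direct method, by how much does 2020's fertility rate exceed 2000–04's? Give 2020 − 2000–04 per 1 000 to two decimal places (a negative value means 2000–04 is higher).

Standard total = 2 295 700; weights = 0.2566, 0.2306, 0.2042, 0.1807, 0.1278.
2020: 0.2566×7.9 + 0.2306×110.1 + 0.2042×132.9 + 0.1807×72.9 + 0.1278×6.3 = 68.5357 per 1 000.
2000–04: 0.2566×7.2 + 0.2306×99.4 + 0.2042×110.3 + 0.1807×71.9 + 0.1278×6.6 = 61.1316 per 1 000.
Difference = 68.5357 − 61.1316 = 7.4041.

7.40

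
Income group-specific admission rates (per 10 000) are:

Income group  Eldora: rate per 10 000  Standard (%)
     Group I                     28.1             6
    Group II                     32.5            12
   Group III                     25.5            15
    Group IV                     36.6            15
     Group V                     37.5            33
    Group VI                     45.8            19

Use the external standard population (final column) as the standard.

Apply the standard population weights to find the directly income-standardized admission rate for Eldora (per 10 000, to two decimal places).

Standard weights: 0.06, 0.12, 0.15, 0.15, 0.33, 0.19.
Standardized rate: 0.0600×28.1 + 0.1200×32.5 + 0.1500×25.5 + 0.1500×36.6 + 0.3300×37.5 + 0.1900×45.8 = 35.9780 per 10 000.

35.98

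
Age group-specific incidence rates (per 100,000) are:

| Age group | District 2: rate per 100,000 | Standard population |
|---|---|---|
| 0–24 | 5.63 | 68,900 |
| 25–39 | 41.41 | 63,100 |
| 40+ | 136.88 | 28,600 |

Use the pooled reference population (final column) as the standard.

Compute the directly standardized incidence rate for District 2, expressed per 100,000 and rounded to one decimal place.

43.1

Standard total = 160,600; weights = 0.4290, 0.3929, 0.1781.
Standardized rate: 0.4290×5.63 + 0.3929×41.41 + 0.1781×136.88 = 43.0613 per 100,000.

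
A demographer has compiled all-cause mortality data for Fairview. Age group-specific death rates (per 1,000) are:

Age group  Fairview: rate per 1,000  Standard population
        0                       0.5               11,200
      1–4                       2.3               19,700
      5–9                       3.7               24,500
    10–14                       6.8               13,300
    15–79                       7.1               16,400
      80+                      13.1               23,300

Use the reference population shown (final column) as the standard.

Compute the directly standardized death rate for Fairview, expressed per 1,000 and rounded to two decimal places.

6.03

Standard total = 108,400; weights = 0.1033, 0.1817, 0.2260, 0.1227, 0.1513, 0.2149.
Standardized rate: 0.1033×0.5 + 0.1817×2.3 + 0.2260×3.7 + 0.1227×6.8 + 0.1513×7.1 + 0.2149×13.1 = 6.0302 per 1,000.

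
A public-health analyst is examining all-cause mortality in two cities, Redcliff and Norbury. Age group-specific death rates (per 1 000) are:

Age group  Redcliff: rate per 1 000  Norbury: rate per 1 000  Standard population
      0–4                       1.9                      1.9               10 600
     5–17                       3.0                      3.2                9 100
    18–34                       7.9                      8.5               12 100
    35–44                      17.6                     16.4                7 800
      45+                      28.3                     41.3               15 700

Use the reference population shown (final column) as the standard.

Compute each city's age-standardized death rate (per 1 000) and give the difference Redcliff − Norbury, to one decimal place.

Standard total = 55 300; weights = 0.1917, 0.1646, 0.2188, 0.1410, 0.2839.
Redcliff: 0.1917×1.9 + 0.1646×3.0 + 0.2188×7.9 + 0.1410×17.6 + 0.2839×28.3 = 13.1034 per 1 000.
Norbury: 0.1917×1.9 + 0.1646×3.2 + 0.2188×8.5 + 0.1410×16.4 + 0.2839×41.3 = 16.7892 per 1 000.
Difference = 13.1034 − 16.7892 = -3.6857.

-3.7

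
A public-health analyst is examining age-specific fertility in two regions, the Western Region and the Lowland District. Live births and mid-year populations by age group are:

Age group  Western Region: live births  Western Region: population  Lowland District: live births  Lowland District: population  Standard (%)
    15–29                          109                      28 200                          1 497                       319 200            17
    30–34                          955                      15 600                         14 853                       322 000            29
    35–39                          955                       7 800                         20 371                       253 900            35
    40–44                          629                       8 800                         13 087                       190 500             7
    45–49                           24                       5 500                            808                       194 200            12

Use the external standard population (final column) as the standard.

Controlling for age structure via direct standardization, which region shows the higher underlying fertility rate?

Western Region

Age-specific rates per 1 000 for the Western Region: 3.865, 61.218, 122.436, 71.477, 4.364.
For the Lowland District: 4.690, 46.127, 80.232, 68.698, 4.161.
Standard weights: 0.17, 0.29, 0.35, 0.07, 0.12.
The Western Region: 0.1700×3.865 + 0.2900×61.218 + 0.3500×122.436 + 0.0700×71.477 + 0.1200×4.364 = 66.7899 per 1 000.
The Lowland District: 0.1700×4.690 + 0.2900×46.127 + 0.3500×80.232 + 0.0700×68.698 + 0.1200×4.161 = 47.5637 per 1 000.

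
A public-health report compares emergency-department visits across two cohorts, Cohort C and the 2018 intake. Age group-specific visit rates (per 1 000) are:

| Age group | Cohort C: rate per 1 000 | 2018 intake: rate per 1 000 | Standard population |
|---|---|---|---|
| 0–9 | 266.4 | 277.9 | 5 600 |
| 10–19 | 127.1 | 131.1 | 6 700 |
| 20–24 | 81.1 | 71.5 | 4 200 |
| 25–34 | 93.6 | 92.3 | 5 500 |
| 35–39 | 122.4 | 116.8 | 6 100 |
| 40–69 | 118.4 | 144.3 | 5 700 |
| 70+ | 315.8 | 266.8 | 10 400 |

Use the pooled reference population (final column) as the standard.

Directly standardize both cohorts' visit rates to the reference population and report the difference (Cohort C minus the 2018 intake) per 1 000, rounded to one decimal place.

Standard total = 44 200; weights = 0.1267, 0.1516, 0.0950, 0.1244, 0.1380, 0.1290, 0.2353.
Cohort C: 0.1267×266.4 + 0.1516×127.1 + 0.0950×81.1 + 0.1244×93.6 + 0.1380×122.4 + 0.1290×118.4 + 0.2353×315.8 = 178.8387 per 1 000.
The 2018 intake: 0.1267×277.9 + 0.1516×131.1 + 0.0950×71.5 + 0.1244×92.3 + 0.1380×116.8 + 0.1290×144.3 + 0.2353×266.8 = 170.8658 per 1 000.
Difference = 178.8387 − 170.8658 = 7.9729.

8.0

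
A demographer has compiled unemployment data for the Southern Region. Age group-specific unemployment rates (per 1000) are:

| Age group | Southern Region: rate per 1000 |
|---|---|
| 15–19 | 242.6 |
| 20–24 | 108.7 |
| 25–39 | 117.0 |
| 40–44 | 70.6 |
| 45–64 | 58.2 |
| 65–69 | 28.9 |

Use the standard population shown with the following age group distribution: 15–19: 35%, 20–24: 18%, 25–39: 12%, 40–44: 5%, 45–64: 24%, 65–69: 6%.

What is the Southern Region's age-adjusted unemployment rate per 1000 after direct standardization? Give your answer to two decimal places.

137.75

Standard weights: 0.35, 0.18, 0.12, 0.05, 0.24, 0.06.
Standardized rate: 0.3500×242.6 + 0.1800×108.7 + 0.1200×117.0 + 0.0500×70.6 + 0.2400×58.2 + 0.0600×28.9 = 137.7480 per 1000.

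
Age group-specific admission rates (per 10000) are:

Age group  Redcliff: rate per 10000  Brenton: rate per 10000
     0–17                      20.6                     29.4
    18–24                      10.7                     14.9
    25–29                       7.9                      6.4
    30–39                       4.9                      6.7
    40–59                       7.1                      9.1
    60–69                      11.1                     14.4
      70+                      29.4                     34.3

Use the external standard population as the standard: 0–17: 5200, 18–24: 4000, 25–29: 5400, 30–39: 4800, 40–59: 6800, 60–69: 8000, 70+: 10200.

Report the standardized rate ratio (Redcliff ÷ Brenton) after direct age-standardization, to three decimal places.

0.810

Standard total = 44400; weights = 0.1171, 0.0901, 0.1216, 0.1081, 0.1532, 0.1802, 0.2297.
Redcliff: 0.1171×20.6 + 0.0901×10.7 + 0.1216×7.9 + 0.1081×4.9 + 0.1532×7.1 + 0.1802×11.1 + 0.2297×29.4 = 14.7086 per 10000.
Brenton: 0.1171×29.4 + 0.0901×14.9 + 0.1216×6.4 + 0.1081×6.7 + 0.1532×9.1 + 0.1802×14.4 + 0.2297×34.3 = 18.1563 per 10000.
Ratio = 14.7086 ÷ 18.1563 = 0.81011.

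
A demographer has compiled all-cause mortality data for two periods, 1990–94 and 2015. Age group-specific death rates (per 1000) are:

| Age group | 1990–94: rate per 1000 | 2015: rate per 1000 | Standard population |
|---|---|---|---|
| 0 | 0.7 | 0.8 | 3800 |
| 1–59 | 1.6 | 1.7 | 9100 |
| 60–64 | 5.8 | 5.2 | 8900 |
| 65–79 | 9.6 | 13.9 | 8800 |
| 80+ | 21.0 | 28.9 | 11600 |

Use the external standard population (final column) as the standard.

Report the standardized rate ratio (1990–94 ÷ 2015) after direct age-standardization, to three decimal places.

0.760

Standard total = 42200; weights = 0.0900, 0.2156, 0.2109, 0.2085, 0.2749.
1990–94: 0.0900×0.7 + 0.2156×1.6 + 0.2109×5.8 + 0.2085×9.6 + 0.2749×21.0 = 9.4057 per 1000.
2015: 0.0900×0.8 + 0.2156×1.7 + 0.2109×5.2 + 0.2085×13.9 + 0.2749×28.9 = 12.3780 per 1000.
Ratio = 9.4057 ÷ 12.3780 = 0.75987.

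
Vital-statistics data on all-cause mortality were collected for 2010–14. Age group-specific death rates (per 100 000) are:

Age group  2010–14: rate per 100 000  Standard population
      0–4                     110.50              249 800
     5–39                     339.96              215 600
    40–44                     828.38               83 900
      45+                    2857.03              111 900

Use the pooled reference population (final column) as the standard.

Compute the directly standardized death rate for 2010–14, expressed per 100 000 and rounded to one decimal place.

741.2

Standard total = 661 200; weights = 0.3778, 0.3261, 0.1269, 0.1692.
Standardized rate: 0.3778×110.50 + 0.3261×339.96 + 0.1269×828.38 + 0.1692×2857.03 = 741.2296 per 100 000.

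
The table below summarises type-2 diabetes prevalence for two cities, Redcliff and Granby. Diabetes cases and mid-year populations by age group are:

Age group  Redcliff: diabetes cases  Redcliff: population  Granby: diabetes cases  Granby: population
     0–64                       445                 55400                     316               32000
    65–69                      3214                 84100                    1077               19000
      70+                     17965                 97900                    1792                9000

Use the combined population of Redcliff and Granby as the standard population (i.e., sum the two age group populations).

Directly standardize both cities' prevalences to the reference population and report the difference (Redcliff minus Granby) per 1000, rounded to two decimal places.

Age-specific rates per 1000 for Redcliff: 8.032, 38.216, 183.504.
For Granby: 9.875, 56.684, 199.111.
Combined standard total = 297400; weights = 0.2939, 0.3467, 0.3594.
Redcliff: 0.2939×8.032 + 0.3467×38.216 + 0.3594×183.504 = 81.5692 per 1000.
Granby: 0.2939×9.875 + 0.3467×56.684 + 0.3594×199.111 = 94.1230 per 1000.
Difference = 81.5692 − 94.1230 = -12.5538.

-12.55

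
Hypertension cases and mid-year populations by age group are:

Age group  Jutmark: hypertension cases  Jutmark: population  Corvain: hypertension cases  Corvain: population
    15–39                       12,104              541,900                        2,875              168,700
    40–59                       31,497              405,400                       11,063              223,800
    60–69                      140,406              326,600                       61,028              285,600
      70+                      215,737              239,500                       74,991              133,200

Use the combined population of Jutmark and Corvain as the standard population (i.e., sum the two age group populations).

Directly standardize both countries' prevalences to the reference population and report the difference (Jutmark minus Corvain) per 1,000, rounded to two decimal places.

120.36

Age-specific rates per 1,000 for Jutmark: 22.336, 77.694, 429.902, 900.781.
For Corvain: 17.042, 49.433, 213.683, 562.995.
Combined standard total = 2,324,700; weights = 0.3057, 0.2707, 0.2633, 0.1603.
Jutmark: 0.3057×22.336 + 0.2707×77.694 + 0.2633×429.902 + 0.1603×900.781 = 285.4837 per 1,000.
Corvain: 0.3057×17.042 + 0.2707×49.433 + 0.2633×213.683 + 0.1603×562.995 = 165.1217 per 1,000.
Difference = 285.4837 − 165.1217 = 120.3620.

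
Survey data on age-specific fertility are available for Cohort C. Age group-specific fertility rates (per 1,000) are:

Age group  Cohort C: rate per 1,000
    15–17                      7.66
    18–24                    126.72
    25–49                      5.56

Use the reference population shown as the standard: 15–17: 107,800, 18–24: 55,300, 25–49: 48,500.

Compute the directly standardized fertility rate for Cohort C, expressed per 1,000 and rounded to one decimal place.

38.3

Standard total = 211,600; weights = 0.5095, 0.2613, 0.2292.
Standardized rate: 0.5095×7.66 + 0.2613×126.72 + 0.2292×5.56 = 38.2941 per 1,000.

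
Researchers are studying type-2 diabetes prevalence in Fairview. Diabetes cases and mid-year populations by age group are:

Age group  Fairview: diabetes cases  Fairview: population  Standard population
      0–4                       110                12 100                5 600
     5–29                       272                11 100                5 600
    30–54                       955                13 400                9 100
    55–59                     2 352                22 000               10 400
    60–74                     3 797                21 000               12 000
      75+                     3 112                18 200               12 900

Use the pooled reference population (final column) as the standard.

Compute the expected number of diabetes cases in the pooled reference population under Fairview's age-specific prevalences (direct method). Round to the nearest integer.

6324

Age-specific rates per 1 000 for Fairview: 9.091, 24.505, 71.269, 106.909, 180.810, 170.989.
Expected diabetes cases = Σ (standard pop × age-specific rate ÷ 1 000)
= 5 600×9.091/1 000 + 5 600×24.505/1 000 + 9 100×71.269/1 000 + 10 400×106.909/1 000 + 12 000×180.810/1 000 + 12 900×170.989/1 000
= 50.91 + 137.23 + 648.54 + 1111.85 + 2169.71 + 2205.76 = 6324.01.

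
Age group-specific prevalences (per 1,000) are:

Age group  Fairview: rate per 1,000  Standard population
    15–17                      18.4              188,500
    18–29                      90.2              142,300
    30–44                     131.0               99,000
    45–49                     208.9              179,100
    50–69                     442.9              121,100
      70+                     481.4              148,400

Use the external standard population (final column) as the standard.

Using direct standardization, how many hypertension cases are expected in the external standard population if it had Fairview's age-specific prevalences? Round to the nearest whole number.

191762

Expected hypertension cases = Σ (standard pop × age-specific rate ÷ 1,000)
= 188,500×18.4/1,000 + 142,300×90.2/1,000 + 99,000×131.0/1,000 + 179,100×208.9/1,000 + 121,100×442.9/1,000 + 148,400×481.4/1,000
= 3468.40 + 12835.46 + 12969.00 + 37413.99 + 53635.19 + 71439.76 = 191761.80.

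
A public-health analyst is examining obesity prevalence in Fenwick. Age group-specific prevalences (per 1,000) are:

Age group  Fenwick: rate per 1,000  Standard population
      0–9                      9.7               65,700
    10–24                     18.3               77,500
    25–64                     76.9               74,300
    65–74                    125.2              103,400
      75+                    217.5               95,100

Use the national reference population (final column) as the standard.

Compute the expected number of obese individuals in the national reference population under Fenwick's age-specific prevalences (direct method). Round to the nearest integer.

41399

Expected obese individuals = Σ (standard pop × age-specific rate ÷ 1,000)
= 65,700×9.7/1,000 + 77,500×18.3/1,000 + 74,300×76.9/1,000 + 103,400×125.2/1,000 + 95,100×217.5/1,000
= 637.29 + 1418.25 + 5713.67 + 12945.68 + 20684.25 = 41399.14.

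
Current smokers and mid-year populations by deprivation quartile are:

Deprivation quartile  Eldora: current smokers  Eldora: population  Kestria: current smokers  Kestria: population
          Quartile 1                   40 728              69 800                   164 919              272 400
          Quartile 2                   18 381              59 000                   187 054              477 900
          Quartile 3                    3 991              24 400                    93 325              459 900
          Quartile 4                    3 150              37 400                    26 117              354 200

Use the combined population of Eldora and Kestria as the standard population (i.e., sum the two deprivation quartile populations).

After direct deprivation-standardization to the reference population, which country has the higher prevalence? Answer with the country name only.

Deprivation-specific rates per 1 000 for Eldora: 583.496, 311.542, 163.566, 84.225.
For Kestria: 605.430, 391.408, 202.925, 73.735.
Combined standard total = 1 755 000; weights = 0.1950, 0.3059, 0.2760, 0.2231.
Eldora: 0.1950×583.496 + 0.3059×311.542 + 0.2760×163.566 + 0.2231×84.225 = 273.0122 per 1 000.
Kestria: 0.1950×605.430 + 0.3059×391.408 + 0.2760×202.925 + 0.2231×73.735 = 310.2428 per 1 000.
The crude rates (347.59 vs 301.34) would put Eldora higher, but that reflects its deprivation composition; once standardized to a common deprivation structure, Kestria has the higher underlying rate.

Kestria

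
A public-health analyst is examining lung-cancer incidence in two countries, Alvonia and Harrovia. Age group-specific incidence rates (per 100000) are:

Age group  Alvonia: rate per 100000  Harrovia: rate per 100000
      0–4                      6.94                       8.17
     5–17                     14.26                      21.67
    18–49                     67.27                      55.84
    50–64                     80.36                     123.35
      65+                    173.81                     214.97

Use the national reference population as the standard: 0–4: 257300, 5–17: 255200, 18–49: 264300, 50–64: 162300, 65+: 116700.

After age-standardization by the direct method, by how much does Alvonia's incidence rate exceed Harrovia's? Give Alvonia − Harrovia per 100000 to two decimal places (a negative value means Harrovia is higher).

Standard total = 1055800; weights = 0.2437, 0.2417, 0.2503, 0.1537, 0.1105.
Alvonia: 0.2437×6.94 + 0.2417×14.26 + 0.2503×67.27 + 0.1537×80.36 + 0.1105×173.81 = 53.5427 per 100000.
Harrovia: 0.2437×8.17 + 0.2417×21.67 + 0.2503×55.84 + 0.1537×123.35 + 0.1105×214.97 = 63.9302 per 100000.
Difference = 53.5427 − 63.9302 = -10.3876.

-10.39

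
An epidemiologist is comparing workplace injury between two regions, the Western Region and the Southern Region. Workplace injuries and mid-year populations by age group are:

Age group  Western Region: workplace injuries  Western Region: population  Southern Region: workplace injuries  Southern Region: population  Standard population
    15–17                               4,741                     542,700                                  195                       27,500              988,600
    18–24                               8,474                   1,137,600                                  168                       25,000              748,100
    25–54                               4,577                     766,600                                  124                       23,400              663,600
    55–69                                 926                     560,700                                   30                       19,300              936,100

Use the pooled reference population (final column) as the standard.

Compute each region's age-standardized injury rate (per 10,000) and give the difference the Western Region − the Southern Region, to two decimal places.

Age-specific rates per 10,000 for the Western Region: 87.36, 74.49, 59.71, 16.52.
For the Southern Region: 70.91, 67.20, 52.99, 15.54.
Standard total = 3,336,400; weights = 0.2963, 0.2242, 0.1989, 0.2806.
The Western Region: 0.2963×87.36 + 0.2242×74.49 + 0.1989×59.71 + 0.2806×16.52 = 59.0966 per 10,000.
The Southern Region: 0.2963×70.91 + 0.2242×67.20 + 0.1989×52.99 + 0.2806×15.54 = 50.9798 per 10,000.
Difference = 59.0966 − 50.9798 = 8.1168.

8.12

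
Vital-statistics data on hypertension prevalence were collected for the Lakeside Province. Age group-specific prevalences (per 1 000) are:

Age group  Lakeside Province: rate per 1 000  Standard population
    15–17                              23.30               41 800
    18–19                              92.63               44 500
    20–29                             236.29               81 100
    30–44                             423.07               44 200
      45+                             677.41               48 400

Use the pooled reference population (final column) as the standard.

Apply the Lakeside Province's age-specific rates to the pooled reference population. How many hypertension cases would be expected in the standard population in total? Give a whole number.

Expected hypertension cases = Σ (standard pop × age-specific rate ÷ 1 000)
= 41 800×23.30/1 000 + 44 500×92.63/1 000 + 81 100×236.29/1 000 + 44 200×423.07/1 000 + 48 400×677.41/1 000
= 973.94 + 4122.03 + 19163.12 + 18699.69 + 32786.64 = 75745.43.

75745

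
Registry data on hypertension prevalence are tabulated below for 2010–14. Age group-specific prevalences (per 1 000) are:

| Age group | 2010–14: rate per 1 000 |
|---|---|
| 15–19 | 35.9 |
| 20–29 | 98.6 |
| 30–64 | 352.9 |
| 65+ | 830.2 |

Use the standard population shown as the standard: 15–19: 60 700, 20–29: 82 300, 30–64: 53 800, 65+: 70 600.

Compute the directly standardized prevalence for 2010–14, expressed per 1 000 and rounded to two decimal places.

Standard total = 267 400; weights = 0.2270, 0.3078, 0.2012, 0.2640.
Standardized rate: 0.2270×35.9 + 0.3078×98.6 + 0.2012×352.9 + 0.2640×830.2 = 328.6913 per 1 000.

328.69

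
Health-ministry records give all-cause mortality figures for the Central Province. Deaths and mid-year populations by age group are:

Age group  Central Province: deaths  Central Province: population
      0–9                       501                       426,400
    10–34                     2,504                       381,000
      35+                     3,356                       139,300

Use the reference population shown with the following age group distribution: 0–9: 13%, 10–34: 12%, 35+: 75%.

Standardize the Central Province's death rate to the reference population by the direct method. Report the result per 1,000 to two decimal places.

Age-specific rates per 1,000 for the Central Province: 1.175, 6.572, 24.092.
Standard weights: 0.13, 0.12, 0.75.
Standardized rate: 0.1300×1.175 + 0.1200×6.572 + 0.7500×24.092 = 19.0103 per 1,000.

19.01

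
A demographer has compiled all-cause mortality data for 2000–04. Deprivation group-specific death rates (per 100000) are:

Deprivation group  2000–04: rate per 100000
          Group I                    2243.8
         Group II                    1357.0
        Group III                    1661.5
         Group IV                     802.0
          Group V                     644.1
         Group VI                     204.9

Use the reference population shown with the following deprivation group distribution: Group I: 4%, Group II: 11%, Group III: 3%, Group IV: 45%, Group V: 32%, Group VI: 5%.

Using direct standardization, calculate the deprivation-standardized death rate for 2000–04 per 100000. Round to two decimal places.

Standard weights: 0.04, 0.11, 0.03, 0.45, 0.32, 0.05.
Standardized rate: 0.0400×2243.8 + 0.1100×1357.0 + 0.0300×1661.5 + 0.4500×802.0 + 0.3200×644.1 + 0.0500×204.9 = 866.1240 per 100000.

866.12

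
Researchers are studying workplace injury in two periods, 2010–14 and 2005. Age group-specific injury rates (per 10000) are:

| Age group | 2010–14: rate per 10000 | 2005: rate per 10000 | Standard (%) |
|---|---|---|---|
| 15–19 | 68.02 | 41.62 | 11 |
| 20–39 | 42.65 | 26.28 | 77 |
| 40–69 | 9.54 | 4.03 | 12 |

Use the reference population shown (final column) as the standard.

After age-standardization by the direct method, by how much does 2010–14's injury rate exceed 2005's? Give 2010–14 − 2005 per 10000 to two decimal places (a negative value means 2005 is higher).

Standard weights: 0.11, 0.77, 0.12.
2010–14: 0.1100×68.02 + 0.7700×42.65 + 0.1200×9.54 = 41.4675 per 10000.
2005: 0.1100×41.62 + 0.7700×26.28 + 0.1200×4.03 = 25.2974 per 10000.
Difference = 41.4675 − 25.2974 = 16.1701.

16.17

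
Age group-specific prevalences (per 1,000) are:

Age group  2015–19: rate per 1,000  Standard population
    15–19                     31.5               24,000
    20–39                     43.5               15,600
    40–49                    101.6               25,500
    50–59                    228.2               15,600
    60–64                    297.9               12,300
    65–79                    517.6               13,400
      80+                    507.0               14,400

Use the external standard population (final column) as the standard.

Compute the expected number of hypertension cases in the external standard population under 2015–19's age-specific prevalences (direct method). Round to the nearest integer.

25486

Expected hypertension cases = Σ (standard pop × age-specific rate ÷ 1,000)
= 24,000×31.5/1,000 + 15,600×43.5/1,000 + 25,500×101.6/1,000 + 15,600×228.2/1,000 + 12,300×297.9/1,000 + 13,400×517.6/1,000 + 14,400×507.0/1,000
= 756.00 + 678.60 + 2590.80 + 3559.92 + 3664.17 + 6935.84 + 7300.80 = 25486.13.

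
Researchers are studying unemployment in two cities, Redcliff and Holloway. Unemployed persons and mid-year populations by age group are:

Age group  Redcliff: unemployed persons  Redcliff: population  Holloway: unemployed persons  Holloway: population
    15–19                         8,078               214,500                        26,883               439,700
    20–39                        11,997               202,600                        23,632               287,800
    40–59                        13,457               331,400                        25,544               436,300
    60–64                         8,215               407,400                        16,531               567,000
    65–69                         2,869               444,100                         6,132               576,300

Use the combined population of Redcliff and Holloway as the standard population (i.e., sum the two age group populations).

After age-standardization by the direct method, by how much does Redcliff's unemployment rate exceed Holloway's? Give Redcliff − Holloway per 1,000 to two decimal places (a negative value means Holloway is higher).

Age-specific rates per 1,000 for Redcliff: 37.660, 59.215, 40.607, 20.164, 6.460.
For Holloway: 61.139, 82.113, 58.547, 29.155, 10.640.
Combined standard total = 3,907,100; weights = 0.1674, 0.1255, 0.1965, 0.2494, 0.2612.
Redcliff: 0.1674×37.660 + 0.1255×59.215 + 0.1965×40.607 + 0.2494×20.164 + 0.2612×6.460 = 28.4329 per 1,000.
Holloway: 0.1674×61.139 + 0.1255×82.113 + 0.1965×58.547 + 0.2494×29.155 + 0.2612×10.640 = 42.0972 per 1,000.
Difference = 28.4329 − 42.0972 = -13.6644.

-13.66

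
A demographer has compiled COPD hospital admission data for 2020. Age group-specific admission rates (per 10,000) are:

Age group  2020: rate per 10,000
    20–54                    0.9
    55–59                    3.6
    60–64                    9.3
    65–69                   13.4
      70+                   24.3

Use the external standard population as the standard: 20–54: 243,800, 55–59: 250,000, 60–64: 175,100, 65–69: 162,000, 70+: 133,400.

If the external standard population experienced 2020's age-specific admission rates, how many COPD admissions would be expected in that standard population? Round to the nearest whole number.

Expected COPD admissions = Σ (standard pop × age-specific rate ÷ 10,000)
= 243,800×0.9/10,000 + 250,000×3.6/10,000 + 175,100×9.3/10,000 + 162,000×13.4/10,000 + 133,400×24.3/10,000
= 21.94 + 90.00 + 162.84 + 217.08 + 324.16 = 816.03.

816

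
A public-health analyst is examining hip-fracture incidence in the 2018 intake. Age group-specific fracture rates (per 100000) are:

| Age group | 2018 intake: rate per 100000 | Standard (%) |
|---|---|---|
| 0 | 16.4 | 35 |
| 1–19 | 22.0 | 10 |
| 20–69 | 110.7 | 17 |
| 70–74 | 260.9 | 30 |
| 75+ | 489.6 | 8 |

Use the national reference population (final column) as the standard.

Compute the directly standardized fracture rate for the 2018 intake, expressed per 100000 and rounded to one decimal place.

Standard weights: 0.35, 0.10, 0.17, 0.30, 0.08.
Standardized rate: 0.3500×16.4 + 0.1000×22.0 + 0.1700×110.7 + 0.3000×260.9 + 0.0800×489.6 = 144.1970 per 100000.

144.2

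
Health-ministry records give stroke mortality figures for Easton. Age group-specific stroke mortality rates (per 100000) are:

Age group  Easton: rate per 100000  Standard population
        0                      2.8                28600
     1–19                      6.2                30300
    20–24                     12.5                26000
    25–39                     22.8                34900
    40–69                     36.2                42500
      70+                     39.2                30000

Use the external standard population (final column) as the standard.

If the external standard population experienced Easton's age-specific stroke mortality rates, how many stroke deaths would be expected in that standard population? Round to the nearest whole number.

41

Expected stroke deaths = Σ (standard pop × age-specific rate ÷ 100000)
= 28600×2.8/100000 + 30300×6.2/100000 + 26000×12.5/100000 + 34900×22.8/100000 + 42500×36.2/100000 + 30000×39.2/100000
= 0.80 + 1.88 + 3.25 + 7.96 + 15.39 + 11.76 = 41.03.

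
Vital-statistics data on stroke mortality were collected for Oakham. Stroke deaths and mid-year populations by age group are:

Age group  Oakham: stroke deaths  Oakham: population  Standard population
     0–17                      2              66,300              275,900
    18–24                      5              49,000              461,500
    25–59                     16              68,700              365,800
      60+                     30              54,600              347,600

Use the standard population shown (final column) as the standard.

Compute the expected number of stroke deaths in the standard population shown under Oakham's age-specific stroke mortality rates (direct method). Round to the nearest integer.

332

Age-specific rates per 100,000 for Oakham: 3.02, 10.20, 23.29, 54.95.
Expected stroke deaths = Σ (standard pop × age-specific rate ÷ 100,000)
= 275,900×3.02/100,000 + 461,500×10.20/100,000 + 365,800×23.29/100,000 + 347,600×54.95/100,000
= 8.32 + 47.09 + 85.19 + 190.99 = 331.60.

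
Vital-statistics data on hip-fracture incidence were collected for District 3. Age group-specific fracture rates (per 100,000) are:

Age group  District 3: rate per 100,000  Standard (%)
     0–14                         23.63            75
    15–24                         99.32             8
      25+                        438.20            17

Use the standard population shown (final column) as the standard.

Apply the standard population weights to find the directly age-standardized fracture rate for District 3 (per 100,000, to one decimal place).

Standard weights: 0.75, 0.08, 0.17.
Standardized rate: 0.7500×23.63 + 0.0800×99.32 + 0.1700×438.20 = 100.1621 per 100,000.

100.2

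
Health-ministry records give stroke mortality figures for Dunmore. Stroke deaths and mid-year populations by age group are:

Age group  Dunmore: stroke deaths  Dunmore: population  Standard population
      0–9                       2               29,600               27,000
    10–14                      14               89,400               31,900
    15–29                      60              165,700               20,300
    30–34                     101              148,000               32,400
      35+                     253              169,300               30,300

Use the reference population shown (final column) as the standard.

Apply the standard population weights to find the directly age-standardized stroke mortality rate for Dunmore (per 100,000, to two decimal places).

57.48

Age-specific rates per 100,000 for Dunmore: 6.76, 15.66, 36.21, 68.24, 149.44.
Standard total = 141,900; weights = 0.1903, 0.2248, 0.1431, 0.2283, 0.2135.
Standardized rate: 0.1903×6.76 + 0.2248×15.66 + 0.1431×36.21 + 0.2283×68.24 + 0.2135×149.44 = 57.4780 per 100,000.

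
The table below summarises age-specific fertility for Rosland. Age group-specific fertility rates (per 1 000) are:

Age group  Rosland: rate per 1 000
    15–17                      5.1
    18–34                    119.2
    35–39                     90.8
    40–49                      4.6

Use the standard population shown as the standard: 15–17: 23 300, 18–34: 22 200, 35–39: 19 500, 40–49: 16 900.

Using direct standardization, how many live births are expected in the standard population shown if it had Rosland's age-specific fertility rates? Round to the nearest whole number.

4613

Expected live births = Σ (standard pop × age-specific rate ÷ 1 000)
= 23 300×5.1/1 000 + 22 200×119.2/1 000 + 19 500×90.8/1 000 + 16 900×4.6/1 000
= 118.83 + 2646.24 + 1770.60 + 77.74 = 4613.41.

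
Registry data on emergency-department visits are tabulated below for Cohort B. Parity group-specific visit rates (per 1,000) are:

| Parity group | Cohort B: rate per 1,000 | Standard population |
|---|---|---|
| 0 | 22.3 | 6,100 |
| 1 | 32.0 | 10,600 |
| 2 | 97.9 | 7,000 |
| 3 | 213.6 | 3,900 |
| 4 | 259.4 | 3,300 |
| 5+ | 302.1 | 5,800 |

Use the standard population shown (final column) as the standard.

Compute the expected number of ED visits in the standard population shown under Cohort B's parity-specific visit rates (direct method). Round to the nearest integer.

4602

Expected ED visits = Σ (standard pop × parity-specific rate ÷ 1,000)
= 6,100×22.3/1,000 + 10,600×32.0/1,000 + 7,000×97.9/1,000 + 3,900×213.6/1,000 + 3,300×259.4/1,000 + 5,800×302.1/1,000
= 136.03 + 339.20 + 685.30 + 833.04 + 856.02 + 1752.18 = 4601.77.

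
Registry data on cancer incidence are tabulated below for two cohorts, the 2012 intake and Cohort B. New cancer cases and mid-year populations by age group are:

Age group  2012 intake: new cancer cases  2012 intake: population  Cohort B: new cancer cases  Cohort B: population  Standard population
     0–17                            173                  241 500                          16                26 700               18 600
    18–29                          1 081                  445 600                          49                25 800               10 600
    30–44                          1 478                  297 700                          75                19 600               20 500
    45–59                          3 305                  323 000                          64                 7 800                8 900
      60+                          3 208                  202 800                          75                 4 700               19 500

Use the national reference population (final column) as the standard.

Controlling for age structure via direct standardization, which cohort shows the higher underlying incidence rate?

Age-specific rates per 100 000 for the 2012 intake: 71.64, 242.59, 496.47, 1023.22, 1581.85.
For Cohort B: 59.93, 189.92, 382.65, 820.51, 1595.74.
Standard total = 78 100; weights = 0.2382, 0.1357, 0.2625, 0.1140, 0.2497.
The 2012 intake: 0.2382×71.64 + 0.1357×242.59 + 0.2625×496.47 + 0.1140×1023.22 + 0.2497×1581.85 = 691.8621 per 100 000.
Cohort B: 0.2382×59.93 + 0.1357×189.92 + 0.2625×382.65 + 0.1140×820.51 + 0.2497×1595.74 = 632.4169 per 100 000.

2012 intake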